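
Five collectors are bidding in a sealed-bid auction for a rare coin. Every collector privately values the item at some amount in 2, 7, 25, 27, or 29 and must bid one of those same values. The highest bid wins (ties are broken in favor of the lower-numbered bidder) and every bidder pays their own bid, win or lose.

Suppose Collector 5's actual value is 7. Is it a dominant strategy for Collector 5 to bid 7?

No

Consider the case where Collector 1 bids 2, Collector 2 bids 2, Collector 3 bids 2 and Collector 4 bids 7.
Truthful bid 7: loses but pays 7, utility -7.
Bid 2 instead: loses but pays 2, utility -2.
Since -2 > -7, bidding 2 is strictly better here, so truthful bidding is not dominant.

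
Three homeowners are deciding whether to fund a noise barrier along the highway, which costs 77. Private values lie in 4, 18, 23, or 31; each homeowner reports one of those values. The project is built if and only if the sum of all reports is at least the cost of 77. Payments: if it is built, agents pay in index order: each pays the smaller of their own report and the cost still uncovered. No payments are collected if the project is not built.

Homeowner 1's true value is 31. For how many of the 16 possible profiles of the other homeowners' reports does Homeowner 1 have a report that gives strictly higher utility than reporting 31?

3

Others report (23, 31): truth gives 0; report 23 gives 8 > 0. Violating.
Others report (31, 23): truth gives 0; report 23 gives 8 > 0. Violating.
Others report (31, 31): truth gives 0; report 18 gives 13 > 0. Violating.
Others report (4, 4): truth gives 0; no alternative beats it.
Others report (4, 18): truth gives 0; no alternative beats it.
(Checking all 16 profiles: 3 have a profitable deviation, 13 do not.)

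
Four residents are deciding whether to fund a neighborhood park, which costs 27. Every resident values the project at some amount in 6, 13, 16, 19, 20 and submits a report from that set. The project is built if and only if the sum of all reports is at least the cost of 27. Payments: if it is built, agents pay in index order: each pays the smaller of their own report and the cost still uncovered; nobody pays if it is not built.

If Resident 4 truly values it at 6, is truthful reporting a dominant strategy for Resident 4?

Check each profile of the others' reports and compare truth against every alternative report.
Others report (6, 6, 6): truth gives 0, best alternative gives -3.
Others report (6, 6, 16): truth gives 6, best alternative gives 6.
Others report (6, 6, 19): truth gives 6, best alternative gives 6.
Others report (6, 6, 20): truth gives 6, best alternative gives 6.
Others report (6, 13, 13): truth gives 6, best alternative gives 6.
Others report (6, 13, 16): truth gives 6, best alternative gives 6.
(Remaining 119 profiles checked similarly; truth is weakly best in each.)
In every case the truthful report is at least as good as any alternative, so it is a dominant strategy.

Yes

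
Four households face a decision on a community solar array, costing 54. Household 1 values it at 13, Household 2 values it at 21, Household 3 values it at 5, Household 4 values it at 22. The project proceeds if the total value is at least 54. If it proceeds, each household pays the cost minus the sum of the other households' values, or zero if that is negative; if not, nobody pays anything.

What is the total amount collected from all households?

35

Total value 61 ≥ cost 54, so it is built.
Household 1: others sum to 48; max(0, 54 - 48) = 6.
Household 2: others sum to 40; max(0, 54 - 40) = 14.
Household 3: others sum to 56; max(0, 54 - 56) = 0.
Household 4: others sum to 39; max(0, 54 - 39) = 15.
Total collected = 6 + 14 + 0 + 15 = 35.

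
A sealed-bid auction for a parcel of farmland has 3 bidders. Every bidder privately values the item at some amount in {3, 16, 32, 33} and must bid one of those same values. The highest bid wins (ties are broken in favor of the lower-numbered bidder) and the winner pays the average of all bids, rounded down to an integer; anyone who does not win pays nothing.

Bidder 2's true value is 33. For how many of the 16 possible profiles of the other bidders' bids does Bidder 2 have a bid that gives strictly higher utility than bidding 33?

3

Others bid (3, 3): truth gives 20; bid 16 gives 26 > 20. Violating.
Others bid (3, 16): truth gives 16; bid 16 gives 22 > 16. Violating.
Others bid (16, 32): truth gives 6; bid 32 gives 7 > 6. Violating.
Others bid (3, 32): truth gives 11; no alternative beats it.
Others bid (3, 33): truth gives 10; no alternative beats it.
(Checking all 16 profiles: 3 have a profitable deviation, 13 do not.)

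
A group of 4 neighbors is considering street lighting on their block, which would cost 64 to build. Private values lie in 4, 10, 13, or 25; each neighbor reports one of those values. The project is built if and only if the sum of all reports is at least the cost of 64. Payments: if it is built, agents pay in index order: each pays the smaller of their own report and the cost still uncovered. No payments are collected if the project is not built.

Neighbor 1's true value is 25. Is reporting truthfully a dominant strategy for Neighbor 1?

No

Consider the case where Neighbor 2 reports 4, Neighbor 3 reports 25 and Neighbor 4 reports 25.
Truthful report 25: project built, pays 25, utility 25 - 25 = 0.
Report 10 instead: project built, pays 10, utility 25 - 10 = 15.
Since 15 > 0, reporting 10 is strictly better here, so truthful reporting is not dominant.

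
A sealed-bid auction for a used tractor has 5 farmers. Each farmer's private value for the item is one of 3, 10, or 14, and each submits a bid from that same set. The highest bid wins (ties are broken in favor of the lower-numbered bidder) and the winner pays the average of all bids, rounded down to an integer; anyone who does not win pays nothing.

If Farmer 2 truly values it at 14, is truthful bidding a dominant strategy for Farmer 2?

No

Consider the case where Farmer 1 bids 3, Farmer 3 bids 3, Farmer 4 bids 3 and Farmer 5 bids 3.
Truthful bid 14: wins, pays 5, utility 14 - 5 = 9.
Bid 10 instead: wins, pays 4, utility 14 - 4 = 10.
Since 10 > 9, bidding 10 is strictly better here, so truthful bidding is not dominant.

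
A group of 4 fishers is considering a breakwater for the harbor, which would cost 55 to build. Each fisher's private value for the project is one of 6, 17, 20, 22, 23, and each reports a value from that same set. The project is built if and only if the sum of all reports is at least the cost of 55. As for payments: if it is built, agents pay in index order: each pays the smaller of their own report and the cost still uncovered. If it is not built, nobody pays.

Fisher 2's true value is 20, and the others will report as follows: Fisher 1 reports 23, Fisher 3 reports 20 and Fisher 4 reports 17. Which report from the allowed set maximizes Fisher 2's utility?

6

Report 6: project built, pays 6, utility 20 - 6 = 14.
Report 17: project built, pays 17, utility 20 - 17 = 3.
Report 20: project built, pays 20, utility 20 - 20 = 0.
Report 22: project built, pays 22, utility 20 - 22 = -2.
Report 23: project built, pays 23, utility 20 - 23 = -3.
The best choice is 6 with utility 14.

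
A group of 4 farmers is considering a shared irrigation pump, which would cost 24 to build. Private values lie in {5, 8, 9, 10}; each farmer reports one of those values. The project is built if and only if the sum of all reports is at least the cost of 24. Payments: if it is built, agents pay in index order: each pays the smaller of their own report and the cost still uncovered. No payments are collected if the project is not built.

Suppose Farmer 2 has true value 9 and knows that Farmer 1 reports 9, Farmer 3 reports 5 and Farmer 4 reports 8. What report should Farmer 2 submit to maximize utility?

5

Report 5: project built, pays 5, utility 9 - 5 = 4.
Report 8: project built, pays 8, utility 9 - 8 = 1.
Report 9: project built, pays 9, utility 9 - 9 = 0.
Report 10: project built, pays 10, utility 9 - 10 = -1.
The best choice is 5 with utility 4.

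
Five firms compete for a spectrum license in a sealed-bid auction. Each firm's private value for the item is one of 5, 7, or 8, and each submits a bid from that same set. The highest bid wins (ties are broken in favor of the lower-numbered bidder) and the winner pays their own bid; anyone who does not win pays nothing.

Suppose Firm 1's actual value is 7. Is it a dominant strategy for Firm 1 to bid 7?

No

Consider the case where Firm 2 bids 5, Firm 3 bids 5, Firm 4 bids 5 and Firm 5 bids 5.
Truthful bid 7: wins, pays 7, utility 7 - 7 = 0.
Bid 5 instead: wins, pays 5, utility 7 - 5 = 2.
Since 2 > 0, bidding 5 is strictly better here, so truthful bidding is not dominant.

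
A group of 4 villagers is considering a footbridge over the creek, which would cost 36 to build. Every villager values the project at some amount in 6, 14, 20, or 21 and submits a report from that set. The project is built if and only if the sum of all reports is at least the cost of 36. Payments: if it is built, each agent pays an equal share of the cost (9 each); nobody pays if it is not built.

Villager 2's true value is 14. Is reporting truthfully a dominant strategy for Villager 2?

No

Consider the case where Villager 1 reports 6, Villager 3 reports 6 and Villager 4 reports 6.
Truthful report 14: project not built, utility 0.
Report 20 instead: project built, pays 9, utility 14 - 9 = 5.
Since 5 > 0, reporting 20 is strictly better here, so truthful reporting is not dominant.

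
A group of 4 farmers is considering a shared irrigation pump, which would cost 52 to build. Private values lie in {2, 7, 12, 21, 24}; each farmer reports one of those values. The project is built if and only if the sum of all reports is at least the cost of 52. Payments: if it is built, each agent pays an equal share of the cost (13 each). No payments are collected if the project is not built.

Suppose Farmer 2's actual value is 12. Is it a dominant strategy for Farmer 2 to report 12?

Consider the case where Farmer 1 reports 2, Farmer 3 reports 21 and Farmer 4 reports 21.
Truthful report 12: project built, pays 13, utility 12 - 13 = -1.
Report 2 instead: project not built, utility 0.
Since 0 > -1, reporting 2 is strictly better here, so truthful reporting is not dominant.

No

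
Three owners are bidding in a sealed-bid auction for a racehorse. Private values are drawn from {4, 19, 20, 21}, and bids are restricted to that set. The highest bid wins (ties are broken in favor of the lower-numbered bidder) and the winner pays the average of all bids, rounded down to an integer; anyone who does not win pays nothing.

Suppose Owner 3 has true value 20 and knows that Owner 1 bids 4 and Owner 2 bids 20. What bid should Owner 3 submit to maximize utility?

21

Bid 4: loses, pays 0, utility 0.
Bid 19: loses, pays 0, utility 0.
Bid 20: loses, pays 0, utility 0.
Bid 21: wins, pays 15, utility 20 - 15 = 5.
The best choice is 21 with utility 5.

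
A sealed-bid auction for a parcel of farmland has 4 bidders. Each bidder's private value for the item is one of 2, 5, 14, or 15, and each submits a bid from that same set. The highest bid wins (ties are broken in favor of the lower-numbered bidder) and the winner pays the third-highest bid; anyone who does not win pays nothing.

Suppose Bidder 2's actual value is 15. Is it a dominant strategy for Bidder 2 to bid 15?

Yes

Check each profile of the others' bids and compare truth against every alternative bid.
Others bid (2, 2, 15): truth gives 13, best alternative gives 0.
Others bid (2, 15, 2): truth gives 13, best alternative gives 0.
Others bid (14, 2, 2): truth gives 13, best alternative gives 0.
Others bid (2, 5, 15): truth gives 10, best alternative gives 0.
Others bid (2, 15, 5): truth gives 10, best alternative gives 0.
Others bid (5, 2, 15): truth gives 10, best alternative gives 0.
(Remaining 58 profiles checked similarly; truth is weakly best in each.)
In every case the truthful bid is at least as good as any alternative, so it is a dominant strategy.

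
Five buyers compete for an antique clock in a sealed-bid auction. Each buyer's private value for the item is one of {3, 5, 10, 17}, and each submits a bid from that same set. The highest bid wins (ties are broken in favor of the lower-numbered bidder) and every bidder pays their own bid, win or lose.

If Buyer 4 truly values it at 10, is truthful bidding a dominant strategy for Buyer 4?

No

Consider the case where Buyer 1 bids 3, Buyer 2 bids 3, Buyer 3 bids 3 and Buyer 5 bids 3.
Truthful bid 10: wins, pays 10, utility 10 - 10 = 0.
Bid 5 instead: wins, pays 5, utility 10 - 5 = 5.
Since 5 > 0, bidding 5 is strictly better here, so truthful bidding is not dominant.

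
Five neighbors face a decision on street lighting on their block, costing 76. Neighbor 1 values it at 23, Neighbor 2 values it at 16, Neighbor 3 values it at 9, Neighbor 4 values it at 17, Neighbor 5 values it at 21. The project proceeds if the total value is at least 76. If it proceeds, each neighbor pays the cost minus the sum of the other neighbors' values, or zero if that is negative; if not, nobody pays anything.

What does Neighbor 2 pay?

6

Total value 86 ≥ cost 76, so the project is built.
The other neighbors' values sum to 70.
Cost minus that sum is 76 - 70 = 6.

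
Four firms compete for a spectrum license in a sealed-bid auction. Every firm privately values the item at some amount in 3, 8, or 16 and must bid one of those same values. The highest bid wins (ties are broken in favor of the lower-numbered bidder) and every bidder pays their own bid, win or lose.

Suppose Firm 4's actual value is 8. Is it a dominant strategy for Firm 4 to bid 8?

No

Consider the case where Firm 1 bids 3, Firm 2 bids 3 and Firm 3 bids 8.
Truthful bid 8: loses but pays 8, utility -8.
Bid 3 instead: loses but pays 3, utility -3.
Since -3 > -8, bidding 3 is strictly better here, so truthful bidding is not dominant.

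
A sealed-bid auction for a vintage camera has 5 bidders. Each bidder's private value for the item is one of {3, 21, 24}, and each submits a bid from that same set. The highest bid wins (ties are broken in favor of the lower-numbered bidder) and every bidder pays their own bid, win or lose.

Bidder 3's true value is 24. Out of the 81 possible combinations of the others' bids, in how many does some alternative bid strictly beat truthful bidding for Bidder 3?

49

Others bid (3, 3, 3, 3): truth gives 0; bid 21 gives 3 > 0. Violating.
Others bid (3, 3, 3, 21): truth gives 0; bid 21 gives 3 > 0. Violating.
Others bid (3, 3, 21, 3): truth gives 0; bid 21 gives 3 > 0. Violating.
Others bid (3, 3, 21, 21): truth gives 0; bid 21 gives 3 > 0. Violating.
Others bid (3, 3, 3, 24): truth gives 0; no alternative beats it.
Others bid (3, 3, 21, 24): truth gives 0; no alternative beats it.
(Checking all 81 profiles: 49 have a profitable deviation, 32 do not.)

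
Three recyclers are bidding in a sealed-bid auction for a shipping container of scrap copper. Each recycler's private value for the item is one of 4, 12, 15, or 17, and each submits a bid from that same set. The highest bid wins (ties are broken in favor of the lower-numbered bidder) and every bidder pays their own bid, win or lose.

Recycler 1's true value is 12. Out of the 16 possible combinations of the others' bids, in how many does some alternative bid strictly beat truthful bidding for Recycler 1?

13

Others bid (4, 4): truth gives 0; bid 4 gives 8 > 0. Violating.
Others bid (4, 15): truth gives -12; bid 15 gives -3 > -12. Violating.
Others bid (4, 17): truth gives -12; bid 4 gives -4 > -12. Violating.
Others bid (12, 15): truth gives -12; bid 15 gives -3 > -12. Violating.
Others bid (4, 12): truth gives 0; no alternative beats it.
Others bid (12, 4): truth gives 0; no alternative beats it.
(Checking all 16 profiles: 13 have a profitable deviation, 3 do not.)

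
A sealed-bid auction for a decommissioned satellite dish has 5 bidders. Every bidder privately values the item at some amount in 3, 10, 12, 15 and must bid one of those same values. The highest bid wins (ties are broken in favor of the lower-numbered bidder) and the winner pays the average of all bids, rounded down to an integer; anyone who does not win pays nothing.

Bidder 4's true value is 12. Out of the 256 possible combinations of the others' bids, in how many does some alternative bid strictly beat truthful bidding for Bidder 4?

72

Others bid (3, 3, 3, 10): truth gives 6; bid 10 gives 7 > 6. Violating.
Others bid (3, 3, 3, 15): truth gives 0; bid 15 gives 5 > 0. Violating.
Others bid (3, 3, 10, 15): truth gives 0; bid 15 gives 3 > 0. Violating.
Others bid (3, 3, 12, 3): truth gives 0; bid 15 gives 5 > 0. Violating.
Others bid (3, 3, 3, 3): truth gives 8; no alternative beats it.
Others bid (3, 3, 3, 12): truth gives 6; no alternative beats it.
(Checking all 256 profiles: 72 have a profitable deviation, 184 do not.)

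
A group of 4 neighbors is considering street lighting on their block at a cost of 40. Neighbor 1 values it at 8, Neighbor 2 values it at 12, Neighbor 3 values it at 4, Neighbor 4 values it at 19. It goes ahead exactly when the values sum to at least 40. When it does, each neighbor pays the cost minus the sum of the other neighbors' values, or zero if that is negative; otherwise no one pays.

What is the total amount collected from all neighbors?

31

Total value 43 ≥ cost 40, so it is built.
Neighbor 1: others sum to 35; max(0, 40 - 35) = 5.
Neighbor 2: others sum to 31; max(0, 40 - 31) = 9.
Neighbor 3: others sum to 39; max(0, 40 - 39) = 1.
Neighbor 4: others sum to 24; max(0, 40 - 24) = 16.
Total collected = 5 + 9 + 1 + 16 = 31.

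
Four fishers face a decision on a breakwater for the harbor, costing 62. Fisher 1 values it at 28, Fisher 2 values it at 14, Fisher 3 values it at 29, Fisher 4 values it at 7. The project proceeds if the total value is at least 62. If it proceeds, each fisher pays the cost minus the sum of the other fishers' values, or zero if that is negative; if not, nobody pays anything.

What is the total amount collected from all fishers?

Total value 78 ≥ cost 62, so it is built.
Fisher 1: others sum to 50; max(0, 62 - 50) = 12.
Fisher 2: others sum to 64; max(0, 62 - 64) = 0.
Fisher 3: others sum to 49; max(0, 62 - 49) = 13.
Fisher 4: others sum to 71; max(0, 62 - 71) = 0.
Total collected = 12 + 0 + 13 + 0 = 25.

25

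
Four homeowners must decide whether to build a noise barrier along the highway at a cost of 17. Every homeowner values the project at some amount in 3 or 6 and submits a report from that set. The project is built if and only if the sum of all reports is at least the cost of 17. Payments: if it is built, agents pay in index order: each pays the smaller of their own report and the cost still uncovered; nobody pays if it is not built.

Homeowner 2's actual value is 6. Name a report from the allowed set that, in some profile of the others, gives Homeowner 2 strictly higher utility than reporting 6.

3

Suppose Homeowner 1 reports 3, Homeowner 3 reports 6 and Homeowner 4 reports 6.
Report 6: project built, pays 6, utility 6 - 6 = 0.
Report 3: project built, pays 3, utility 6 - 3 = 3.
So reporting 3 beats truth here (3 > 0).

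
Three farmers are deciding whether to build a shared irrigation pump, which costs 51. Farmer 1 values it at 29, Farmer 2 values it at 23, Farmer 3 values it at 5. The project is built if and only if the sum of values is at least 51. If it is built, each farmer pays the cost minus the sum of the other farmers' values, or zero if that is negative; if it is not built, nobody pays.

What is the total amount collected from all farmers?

Total value 57 ≥ cost 51, so it is built.
Farmer 1: others sum to 28; max(0, 51 - 28) = 23.
Farmer 2: others sum to 34; max(0, 51 - 34) = 17.
Farmer 3: others sum to 52; max(0, 51 - 52) = 0.
Total collected = 23 + 17 + 0 = 40.

40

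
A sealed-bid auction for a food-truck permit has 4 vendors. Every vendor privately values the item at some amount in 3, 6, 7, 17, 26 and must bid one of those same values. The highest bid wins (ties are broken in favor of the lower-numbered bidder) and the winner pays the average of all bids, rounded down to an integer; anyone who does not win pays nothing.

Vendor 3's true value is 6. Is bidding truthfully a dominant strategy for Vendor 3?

No

Consider the case where Vendor 1 bids 3, Vendor 2 bids 3 and Vendor 4 bids 7.
Truthful bid 6: loses, pays 0, utility 0.
Bid 7 instead: wins, pays 5, utility 6 - 5 = 1.
Since 1 > 0, bidding 7 is strictly better here, so truthful bidding is not dominant.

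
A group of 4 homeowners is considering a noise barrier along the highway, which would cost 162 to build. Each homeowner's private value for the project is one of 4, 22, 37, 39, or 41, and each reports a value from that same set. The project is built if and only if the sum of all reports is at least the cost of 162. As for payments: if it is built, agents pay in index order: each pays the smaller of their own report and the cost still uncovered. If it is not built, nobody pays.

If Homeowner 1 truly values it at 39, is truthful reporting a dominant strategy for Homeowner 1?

Check each profile of the others' reports and compare truth against every alternative report.
Others report (4, 4, 4): truth gives 0, best alternative gives 0.
Others report (4, 4, 22): truth gives 0, best alternative gives 0.
Others report (4, 4, 37): truth gives 0, best alternative gives 0.
Others report (4, 4, 39): truth gives 0, best alternative gives 0.
Others report (4, 4, 41): truth gives 0, best alternative gives 0.
Others report (4, 22, 4): truth gives 0, best alternative gives 0.
(Remaining 119 profiles checked similarly; truth is weakly best in each.)
In every case the truthful report is at least as good as any alternative, so it is a dominant strategy.

Yes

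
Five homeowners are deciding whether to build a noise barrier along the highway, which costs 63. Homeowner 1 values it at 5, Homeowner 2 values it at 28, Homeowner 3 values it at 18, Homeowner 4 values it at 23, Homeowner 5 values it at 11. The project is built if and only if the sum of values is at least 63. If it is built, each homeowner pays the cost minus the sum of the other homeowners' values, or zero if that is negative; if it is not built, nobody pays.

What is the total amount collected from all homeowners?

7

Total value 85 ≥ cost 63, so it is built.
Homeowner 1: others sum to 80; max(0, 63 - 80) = 0.
Homeowner 2: others sum to 57; max(0, 63 - 57) = 6.
Homeowner 3: others sum to 67; max(0, 63 - 67) = 0.
Homeowner 4: others sum to 62; max(0, 63 - 62) = 1.
Homeowner 5: others sum to 74; max(0, 63 - 74) = 0.
Total collected = 0 + 6 + 0 + 1 + 0 = 7.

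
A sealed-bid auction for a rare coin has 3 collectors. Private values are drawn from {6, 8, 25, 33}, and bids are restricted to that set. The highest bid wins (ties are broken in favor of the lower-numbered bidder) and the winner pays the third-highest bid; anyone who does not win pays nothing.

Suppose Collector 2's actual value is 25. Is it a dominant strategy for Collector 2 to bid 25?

No

Consider the case where Collector 1 bids 6 and Collector 3 bids 33.
Truthful bid 25: loses, pays 0, utility 0.
Bid 33 instead: wins, pays 6, utility 25 - 6 = 19.
Since 19 > 0, bidding 33 is strictly better here, so truthful bidding is not dominant.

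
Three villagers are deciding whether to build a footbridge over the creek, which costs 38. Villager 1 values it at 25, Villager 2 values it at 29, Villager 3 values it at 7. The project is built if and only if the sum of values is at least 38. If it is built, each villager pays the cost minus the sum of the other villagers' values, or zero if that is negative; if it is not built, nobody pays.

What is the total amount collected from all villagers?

Total value 61 ≥ cost 38, so it is built.
Villager 1: others sum to 36; max(0, 38 - 36) = 2.
Villager 2: others sum to 32; max(0, 38 - 32) = 6.
Villager 3: others sum to 54; max(0, 38 - 54) = 0.
Total collected = 2 + 6 + 0 = 8.

8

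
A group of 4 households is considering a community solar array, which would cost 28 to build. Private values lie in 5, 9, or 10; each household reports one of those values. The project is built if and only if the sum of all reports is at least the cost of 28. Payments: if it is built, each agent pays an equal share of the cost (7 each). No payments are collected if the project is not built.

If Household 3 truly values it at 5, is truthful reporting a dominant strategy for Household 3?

Yes

Check each profile of the others' reports and compare truth against every alternative report.
Others report (5, 5, 9): truth gives 0, best alternative gives -2.
Others report (5, 5, 10): truth gives 0, best alternative gives -2.
Others report (5, 9, 5): truth gives 0, best alternative gives -2.
Others report (5, 10, 5): truth gives 0, best alternative gives -2.
Others report (9, 5, 5): truth gives 0, best alternative gives -2.
Others report (10, 5, 5): truth gives 0, best alternative gives -2.
(Remaining 21 profiles checked similarly; truth is weakly best in each.)
In every case the truthful report is at least as good as any alternative, so it is a dominant strategy.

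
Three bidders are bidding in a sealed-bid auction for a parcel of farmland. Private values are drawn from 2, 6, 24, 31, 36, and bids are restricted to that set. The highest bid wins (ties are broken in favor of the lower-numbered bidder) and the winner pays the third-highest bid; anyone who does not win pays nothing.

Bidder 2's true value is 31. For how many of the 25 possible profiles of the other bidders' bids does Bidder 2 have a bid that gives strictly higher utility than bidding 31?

Others bid (2, 36): truth gives 0; bid 36 gives 29 > 0. Violating.
Others bid (6, 36): truth gives 0; bid 36 gives 25 > 0. Violating.
Others bid (24, 36): truth gives 0; bid 36 gives 7 > 0. Violating.
Others bid (31, 2): truth gives 0; bid 36 gives 29 > 0. Violating.
Others bid (2, 2): truth gives 29; no alternative beats it.
Others bid (2, 6): truth gives 29; no alternative beats it.
(Checking all 25 profiles: 6 have a profitable deviation, 19 do not.)

6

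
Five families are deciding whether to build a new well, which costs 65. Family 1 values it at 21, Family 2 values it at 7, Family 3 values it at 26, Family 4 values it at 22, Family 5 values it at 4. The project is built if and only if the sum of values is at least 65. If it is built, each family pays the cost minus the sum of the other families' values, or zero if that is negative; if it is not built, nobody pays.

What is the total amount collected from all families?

24

Total value 80 ≥ cost 65, so it is built.
Family 1: others sum to 59; max(0, 65 - 59) = 6.
Family 2: others sum to 73; max(0, 65 - 73) = 0.
Family 3: others sum to 54; max(0, 65 - 54) = 11.
Family 4: others sum to 58; max(0, 65 - 58) = 7.
Family 5: others sum to 76; max(0, 65 - 76) = 0.
Total collected = 6 + 0 + 11 + 7 + 0 = 24.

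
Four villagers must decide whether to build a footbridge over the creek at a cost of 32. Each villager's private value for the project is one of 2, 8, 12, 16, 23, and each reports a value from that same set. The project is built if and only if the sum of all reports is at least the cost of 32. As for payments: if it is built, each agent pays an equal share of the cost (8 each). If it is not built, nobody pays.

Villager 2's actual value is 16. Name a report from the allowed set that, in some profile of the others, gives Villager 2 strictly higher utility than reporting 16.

23

Suppose Villager 1 reports 2, Villager 3 reports 2 and Villager 4 reports 8.
Report 16: project not built, utility 0.
Report 23: project built, pays 8, utility 16 - 8 = 8.
So reporting 23 beats truth here (8 > 0).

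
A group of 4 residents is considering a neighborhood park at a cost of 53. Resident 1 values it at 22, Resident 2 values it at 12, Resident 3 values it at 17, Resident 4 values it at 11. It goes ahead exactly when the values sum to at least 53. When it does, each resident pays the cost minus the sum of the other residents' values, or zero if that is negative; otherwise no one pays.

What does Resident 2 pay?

3

Total value 62 ≥ cost 53, so the project is built.
The other residents' values sum to 50.
Cost minus that sum is 53 - 50 = 3.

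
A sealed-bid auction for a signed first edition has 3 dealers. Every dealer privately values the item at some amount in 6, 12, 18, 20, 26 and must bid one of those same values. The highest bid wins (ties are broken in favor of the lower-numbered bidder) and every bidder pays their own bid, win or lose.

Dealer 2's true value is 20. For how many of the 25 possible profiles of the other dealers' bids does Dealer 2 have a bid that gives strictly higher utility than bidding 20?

Others bid (6, 6): truth gives 0; bid 12 gives 8 > 0. Violating.
Others bid (6, 12): truth gives 0; bid 12 gives 8 > 0. Violating.
Others bid (6, 18): truth gives 0; bid 18 gives 2 > 0. Violating.
Others bid (6, 26): truth gives -20; bid 6 gives -6 > -20. Violating.
Others bid (6, 20): truth gives 0; no alternative beats it.
Others bid (12, 20): truth gives 0; no alternative beats it.
(Checking all 25 profiles: 19 have a profitable deviation, 6 do not.)

19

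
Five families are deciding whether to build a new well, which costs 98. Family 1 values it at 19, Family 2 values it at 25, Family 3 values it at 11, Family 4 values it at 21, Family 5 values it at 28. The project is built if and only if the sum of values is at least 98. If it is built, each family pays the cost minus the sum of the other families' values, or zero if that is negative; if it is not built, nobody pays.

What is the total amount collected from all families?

Total value 104 ≥ cost 98, so it is built.
Family 1: others sum to 85; max(0, 98 - 85) = 13.
Family 2: others sum to 79; max(0, 98 - 79) = 19.
Family 3: others sum to 93; max(0, 98 - 93) = 5.
Family 4: others sum to 83; max(0, 98 - 83) = 15.
Family 5: others sum to 76; max(0, 98 - 76) = 22.
Total collected = 13 + 19 + 5 + 15 + 22 = 74.

74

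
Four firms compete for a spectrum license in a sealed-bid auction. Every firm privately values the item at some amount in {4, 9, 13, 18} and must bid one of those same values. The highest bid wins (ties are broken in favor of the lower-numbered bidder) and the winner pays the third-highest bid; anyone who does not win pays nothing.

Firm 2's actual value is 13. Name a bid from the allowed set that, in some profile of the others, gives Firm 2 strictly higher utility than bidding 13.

18

Suppose Firm 1 bids 4, Firm 3 bids 4 and Firm 4 bids 18.
Bid 13: loses, pays 0, utility 0.
Bid 18: wins, pays 4, utility 13 - 4 = 9.
So bidding 18 beats truth here (9 > 0).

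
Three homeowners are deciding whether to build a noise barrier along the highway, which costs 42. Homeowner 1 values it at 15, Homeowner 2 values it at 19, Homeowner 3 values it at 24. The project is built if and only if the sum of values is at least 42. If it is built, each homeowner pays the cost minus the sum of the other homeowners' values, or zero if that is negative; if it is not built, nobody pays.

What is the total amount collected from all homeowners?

Total value 58 ≥ cost 42, so it is built.
Homeowner 1: others sum to 43; max(0, 42 - 43) = 0.
Homeowner 2: others sum to 39; max(0, 42 - 39) = 3.
Homeowner 3: others sum to 34; max(0, 42 - 34) = 8.
Total collected = 0 + 3 + 8 = 11.

11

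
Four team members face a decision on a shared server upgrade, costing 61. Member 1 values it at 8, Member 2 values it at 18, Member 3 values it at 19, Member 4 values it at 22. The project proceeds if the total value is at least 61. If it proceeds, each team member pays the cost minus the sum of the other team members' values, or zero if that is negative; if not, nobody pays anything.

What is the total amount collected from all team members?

43

Total value 67 ≥ cost 61, so it is built.
Member 1: others sum to 59; max(0, 61 - 59) = 2.
Member 2: others sum to 49; max(0, 61 - 49) = 12.
Member 3: others sum to 48; max(0, 61 - 48) = 13.
Member 4: others sum to 45; max(0, 61 - 45) = 16.
Total collected = 2 + 12 + 13 + 16 = 43.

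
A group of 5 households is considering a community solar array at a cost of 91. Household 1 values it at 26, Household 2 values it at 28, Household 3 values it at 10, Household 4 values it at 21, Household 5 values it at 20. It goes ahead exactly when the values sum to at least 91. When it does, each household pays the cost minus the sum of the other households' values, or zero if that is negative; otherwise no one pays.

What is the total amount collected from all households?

39

Total value 105 ≥ cost 91, so it is built.
Household 1: others sum to 79; max(0, 91 - 79) = 12.
Household 2: others sum to 77; max(0, 91 - 77) = 14.
Household 3: others sum to 95; max(0, 91 - 95) = 0.
Household 4: others sum to 84; max(0, 91 - 84) = 7.
Household 5: others sum to 85; max(0, 91 - 85) = 6.
Total collected = 12 + 14 + 0 + 7 + 6 = 39.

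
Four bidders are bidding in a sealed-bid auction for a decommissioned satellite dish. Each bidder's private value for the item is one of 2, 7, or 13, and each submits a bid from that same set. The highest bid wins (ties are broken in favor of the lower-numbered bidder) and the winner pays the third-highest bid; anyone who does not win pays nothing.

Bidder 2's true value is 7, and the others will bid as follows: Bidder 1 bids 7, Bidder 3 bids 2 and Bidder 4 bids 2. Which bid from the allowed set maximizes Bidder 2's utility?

13

Bid 2: loses, pays 0, utility 0.
Bid 7: loses, pays 0, utility 0.
Bid 13: wins, pays 2, utility 7 - 2 = 5.
The best choice is 13 with utility 5.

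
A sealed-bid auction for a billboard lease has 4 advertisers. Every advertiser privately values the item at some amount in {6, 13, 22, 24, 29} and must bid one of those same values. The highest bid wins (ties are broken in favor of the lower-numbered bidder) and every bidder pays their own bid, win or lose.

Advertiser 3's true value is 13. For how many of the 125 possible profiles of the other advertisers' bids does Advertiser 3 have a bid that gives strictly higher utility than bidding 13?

123

Others bid (6, 6, 22): truth gives -13; bid 6 gives -6 > -13. Violating.
Others bid (6, 6, 24): truth gives -13; bid 6 gives -6 > -13. Violating.
Others bid (6, 6, 29): truth gives -13; bid 6 gives -6 > -13. Violating.
Others bid (6, 13, 6): truth gives -13; bid 6 gives -6 > -13. Violating.
Others bid (6, 6, 6): truth gives 0; no alternative beats it.
Others bid (6, 6, 13): truth gives 0; no alternative beats it.
(Checking all 125 profiles: 123 have a profitable deviation, 2 do not.)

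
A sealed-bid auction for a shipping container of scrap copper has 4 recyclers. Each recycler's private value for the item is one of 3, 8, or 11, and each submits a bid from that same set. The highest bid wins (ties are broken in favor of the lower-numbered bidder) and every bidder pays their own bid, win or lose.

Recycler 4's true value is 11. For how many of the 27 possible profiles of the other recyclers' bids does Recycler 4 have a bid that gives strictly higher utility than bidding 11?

Others bid (3, 3, 3): truth gives 0; bid 8 gives 3 > 0. Violating.
Others bid (3, 3, 11): truth gives -11; bid 3 gives -3 > -11. Violating.
Others bid (3, 8, 11): truth gives -11; bid 3 gives -3 > -11. Violating.
Others bid (3, 11, 3): truth gives -11; bid 3 gives -3 > -11. Violating.
Others bid (3, 3, 8): truth gives 0; no alternative beats it.
Others bid (3, 8, 3): truth gives 0; no alternative beats it.
(Checking all 27 profiles: 20 have a profitable deviation, 7 do not.)

20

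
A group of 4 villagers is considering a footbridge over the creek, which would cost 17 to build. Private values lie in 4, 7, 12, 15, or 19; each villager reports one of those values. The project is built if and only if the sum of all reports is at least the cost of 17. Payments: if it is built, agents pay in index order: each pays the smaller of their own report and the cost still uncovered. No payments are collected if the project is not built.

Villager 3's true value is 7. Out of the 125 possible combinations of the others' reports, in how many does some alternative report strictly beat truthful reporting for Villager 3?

14

Others report (4, 4, 7): truth gives 0; report 4 gives 3 > 0. Violating.
Others report (4, 4, 12): truth gives 0; report 4 gives 3 > 0. Violating.
Others report (4, 4, 15): truth gives 0; report 4 gives 3 > 0. Violating.
Others report (4, 4, 19): truth gives 0; report 4 gives 3 > 0. Violating.
Others report (4, 4, 4): truth gives 0; no alternative beats it.
Others report (4, 12, 4): truth gives 6; no alternative beats it.
(Checking all 125 profiles: 14 have a profitable deviation, 111 do not.)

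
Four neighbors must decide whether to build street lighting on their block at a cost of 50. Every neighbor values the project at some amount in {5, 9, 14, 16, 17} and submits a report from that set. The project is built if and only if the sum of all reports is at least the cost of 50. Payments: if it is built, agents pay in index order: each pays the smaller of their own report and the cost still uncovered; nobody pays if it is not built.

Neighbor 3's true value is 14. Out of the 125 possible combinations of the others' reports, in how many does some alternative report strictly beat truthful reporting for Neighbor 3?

39

Others report (9, 16, 16): truth gives 0; report 9 gives 5 > 0. Violating.
Others report (9, 16, 17): truth gives 0; report 9 gives 5 > 0. Violating.
Others report (9, 17, 16): truth gives 0; report 9 gives 5 > 0. Violating.
Others report (9, 17, 17): truth gives 0; report 9 gives 5 > 0. Violating.
Others report (5, 5, 5): truth gives 0; no alternative beats it.
Others report (5, 5, 9): truth gives 0; no alternative beats it.
(Checking all 125 profiles: 39 have a profitable deviation, 86 do not.)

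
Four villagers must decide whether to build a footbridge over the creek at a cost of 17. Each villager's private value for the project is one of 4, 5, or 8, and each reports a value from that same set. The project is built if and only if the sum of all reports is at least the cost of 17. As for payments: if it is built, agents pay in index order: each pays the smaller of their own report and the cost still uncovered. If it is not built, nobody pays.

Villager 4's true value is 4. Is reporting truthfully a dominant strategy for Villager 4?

Yes

Check each profile of the others' reports and compare truth against every alternative report.
Others report (4, 4, 4): truth gives 0, best alternative gives -1.
Others report (4, 5, 8): truth gives 4, best alternative gives 4.
Others report (4, 8, 5): truth gives 4, best alternative gives 4.
Others report (4, 8, 8): truth gives 4, best alternative gives 4.
Others report (5, 4, 8): truth gives 4, best alternative gives 4.
Others report (5, 5, 8): truth gives 4, best alternative gives 4.
(Remaining 21 profiles checked similarly; truth is weakly best in each.)
In every case the truthful report is at least as good as any alternative, so it is a dominant strategy.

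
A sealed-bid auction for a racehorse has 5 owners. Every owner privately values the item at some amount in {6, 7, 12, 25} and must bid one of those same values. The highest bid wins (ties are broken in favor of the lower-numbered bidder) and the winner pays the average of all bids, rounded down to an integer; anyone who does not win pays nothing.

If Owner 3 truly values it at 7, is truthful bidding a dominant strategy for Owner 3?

Yes

Check each profile of the others' bids and compare truth against every alternative bid.
Others bid (6, 6, 6, 6): truth gives 1, best alternative gives 0.
Others bid (6, 6, 6, 7): truth gives 1, best alternative gives 0.
Others bid (6, 6, 7, 6): truth gives 1, best alternative gives 0.
Others bid (6, 6, 7, 7): truth gives 1, best alternative gives 0.
Others bid (6, 6, 6, 12): truth gives 0, best alternative gives 0.
Others bid (6, 6, 6, 25): truth gives 0, best alternative gives 0.
(Remaining 250 profiles checked similarly; truth is weakly best in each.)
In every case the truthful bid is at least as good as any alternative, so it is a dominant strategy.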